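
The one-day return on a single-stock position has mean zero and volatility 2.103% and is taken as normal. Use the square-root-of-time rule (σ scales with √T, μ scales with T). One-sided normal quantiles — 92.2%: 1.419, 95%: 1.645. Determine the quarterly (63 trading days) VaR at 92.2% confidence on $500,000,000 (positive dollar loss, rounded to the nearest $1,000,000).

$118,000,000

σ_{63d} = 2.103% × √63 = 16.692%.
VaR = 1.419 × 16.692% = 23.686%.
On $500,000,000: 0.23686 × $500,000,000 = $118,430,000.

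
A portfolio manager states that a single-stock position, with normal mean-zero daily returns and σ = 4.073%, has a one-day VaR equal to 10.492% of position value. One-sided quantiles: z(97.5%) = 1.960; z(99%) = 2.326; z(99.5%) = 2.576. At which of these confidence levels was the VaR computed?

99.5%

Implied z = VaR/σ = 10.492 / 4.073 = 2.576.
This matches z(99.5%) = 2.576.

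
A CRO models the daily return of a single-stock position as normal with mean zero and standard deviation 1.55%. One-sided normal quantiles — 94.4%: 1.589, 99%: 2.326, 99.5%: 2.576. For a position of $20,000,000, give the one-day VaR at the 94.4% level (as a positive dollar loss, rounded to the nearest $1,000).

VaR = z·σ = 1.589 × 1.55% = 2.463%.
On $20,000,000: 0.02463 × $20,000,000 = $492,600.

$493,000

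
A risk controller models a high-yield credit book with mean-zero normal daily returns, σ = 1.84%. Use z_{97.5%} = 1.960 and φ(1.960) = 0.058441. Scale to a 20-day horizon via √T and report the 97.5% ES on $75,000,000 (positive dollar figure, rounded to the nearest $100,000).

$14,400,000

σ_{20d} = 1.84% × √20 = 8.229%.
ES multiplier = φ(z)/(1−α) = 0.058441/0.025 = 2.338.
ES = 8.229% × 2.338 = 19.239%; on $75,000,000: $14,429,250.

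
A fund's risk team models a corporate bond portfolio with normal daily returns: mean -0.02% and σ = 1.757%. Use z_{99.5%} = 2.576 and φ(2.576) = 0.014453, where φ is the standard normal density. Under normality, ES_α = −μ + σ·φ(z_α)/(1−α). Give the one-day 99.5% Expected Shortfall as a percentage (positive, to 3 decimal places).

Tail multiplier: φ(z)/(1−α) = 0.014453 / 0.005 = 2.891.
ES = −(-0.02%) + 1.757% × 2.891 = 5.099%.

5.099%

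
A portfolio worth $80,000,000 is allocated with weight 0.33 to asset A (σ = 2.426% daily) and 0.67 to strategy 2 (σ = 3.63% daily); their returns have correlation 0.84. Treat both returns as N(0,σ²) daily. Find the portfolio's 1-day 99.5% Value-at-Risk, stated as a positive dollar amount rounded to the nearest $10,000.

$6,460,000

σ_p² = 0.33²·2.426² + 0.67²·3.63² + 2·0.84·0.33·0.67·2.426·3.63 = 9.8272 (%²).
σ_p = √9.8272 = 3.135%.
At 99.5%, z = 2.576.
VaR = 2.576 × 3.135% = 8.076%; on $80,000,000 that is $6,460,800.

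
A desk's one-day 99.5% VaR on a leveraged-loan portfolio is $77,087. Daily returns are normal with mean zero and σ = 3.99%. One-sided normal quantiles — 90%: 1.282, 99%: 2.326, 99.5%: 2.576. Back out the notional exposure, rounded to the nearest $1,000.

VaR as a fraction of value: z·σ = 2.576 × 3.99% = 10.2782%.
Position = $77,087 / 0.102782 = $750,002.

$750,000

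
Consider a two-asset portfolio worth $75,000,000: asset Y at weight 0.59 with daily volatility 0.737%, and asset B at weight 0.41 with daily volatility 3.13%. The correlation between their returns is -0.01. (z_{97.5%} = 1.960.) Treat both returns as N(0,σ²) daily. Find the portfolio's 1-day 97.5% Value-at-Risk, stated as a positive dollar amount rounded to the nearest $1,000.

$1,986,000

σ_p² = 0.59²·0.737² + 0.41²·3.13² + 2·-0.01·0.59·0.41·0.737·3.13 = 1.8248 (%²).
σ_p = √1.8248 = 1.351%.
VaR = 1.960 × 1.351% = 2.648%; on $75,000,000 that is $1,986,000.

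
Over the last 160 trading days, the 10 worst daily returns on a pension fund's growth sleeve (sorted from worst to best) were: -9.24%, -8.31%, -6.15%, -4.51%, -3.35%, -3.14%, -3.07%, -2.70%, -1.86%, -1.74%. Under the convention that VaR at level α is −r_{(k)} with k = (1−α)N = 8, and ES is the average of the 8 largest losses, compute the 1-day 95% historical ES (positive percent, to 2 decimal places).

The 8 worst returns sum to -40.47%.
ES = −(-40.47%) / 8 = 5.05875% ≈ 5.06%.

5.06%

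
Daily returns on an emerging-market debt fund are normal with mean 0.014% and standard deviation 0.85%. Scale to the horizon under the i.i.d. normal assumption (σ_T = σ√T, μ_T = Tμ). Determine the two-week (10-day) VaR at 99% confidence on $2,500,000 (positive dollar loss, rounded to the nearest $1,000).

$153,000

At 99%, z = 2.326.
σ_{10d} = 0.85% × √10 = 2.688%; μ_{10d} = 10 × 0.014% = 0.140%.
VaR = −(0.140%) + 2.326 × 2.688% = 6.112%.
On $2,500,000: 0.06112 × $2,500,000 = $152,800.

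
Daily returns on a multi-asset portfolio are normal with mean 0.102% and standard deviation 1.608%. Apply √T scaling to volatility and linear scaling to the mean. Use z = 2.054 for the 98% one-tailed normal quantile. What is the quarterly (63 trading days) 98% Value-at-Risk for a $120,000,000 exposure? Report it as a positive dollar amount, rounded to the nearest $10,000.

$23,750,000

σ_{63d} = 1.608% × √63 = 12.763%; μ_{63d} = 63 × 0.102% = 6.426%.
VaR = −(6.426%) + 2.054 × 12.763% = 19.789%.
On $120,000,000: 0.19789 × $120,000,000 = $23,746,800.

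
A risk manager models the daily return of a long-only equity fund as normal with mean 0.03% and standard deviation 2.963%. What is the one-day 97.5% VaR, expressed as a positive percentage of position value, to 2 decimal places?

At 97.5% one-sided, z = 1.960.
VaR = −μ + z·σ = −(0.03%) + 1.960 × 2.963% = 5.777%.

5.78%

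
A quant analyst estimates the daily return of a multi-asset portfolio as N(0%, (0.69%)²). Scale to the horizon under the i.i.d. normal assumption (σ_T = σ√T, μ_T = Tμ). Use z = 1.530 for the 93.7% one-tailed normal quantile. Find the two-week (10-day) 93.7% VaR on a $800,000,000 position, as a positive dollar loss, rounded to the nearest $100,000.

$26,700,000

σ_{10d} = 0.69% × √10 = 2.182%.
VaR = 1.530 × 2.182% = 3.338%.
On $800,000,000: 0.03338 × $800,000,000 = $26,704,000.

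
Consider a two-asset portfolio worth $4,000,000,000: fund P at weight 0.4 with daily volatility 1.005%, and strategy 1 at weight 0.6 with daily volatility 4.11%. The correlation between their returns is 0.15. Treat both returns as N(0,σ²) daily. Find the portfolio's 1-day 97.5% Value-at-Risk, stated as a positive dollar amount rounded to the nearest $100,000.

$200,500,000

σ_p² = 0.4²·1.005² + 0.6²·4.11² + 2·0.15·0.4·0.6·1.005·4.11 = 6.5402 (%²).
σ_p = √6.5402 = 2.557%.
At 97.5%, z = 1.960.
VaR = 1.960 × 2.557% = 5.012%; on $4,000,000,000 that is $200,480,000.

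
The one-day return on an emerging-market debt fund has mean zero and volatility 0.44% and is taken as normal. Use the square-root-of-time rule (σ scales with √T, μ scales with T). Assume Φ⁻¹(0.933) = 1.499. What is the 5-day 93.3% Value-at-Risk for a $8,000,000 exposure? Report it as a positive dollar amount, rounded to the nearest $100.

σ_{5d} = 0.44% × √5 = 0.984%.
VaR = 1.499 × 0.984% = 1.475%.
On $8,000,000: 0.01475 × $8,000,000 = $118,000.

$118,000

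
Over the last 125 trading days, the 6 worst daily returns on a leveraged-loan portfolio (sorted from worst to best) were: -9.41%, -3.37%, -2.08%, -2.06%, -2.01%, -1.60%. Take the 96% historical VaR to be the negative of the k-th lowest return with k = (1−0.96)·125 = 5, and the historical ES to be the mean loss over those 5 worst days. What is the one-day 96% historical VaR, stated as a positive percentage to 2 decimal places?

2.01%

k = 5; the 5th lowest return is -2.01%, so VaR = 2.01%.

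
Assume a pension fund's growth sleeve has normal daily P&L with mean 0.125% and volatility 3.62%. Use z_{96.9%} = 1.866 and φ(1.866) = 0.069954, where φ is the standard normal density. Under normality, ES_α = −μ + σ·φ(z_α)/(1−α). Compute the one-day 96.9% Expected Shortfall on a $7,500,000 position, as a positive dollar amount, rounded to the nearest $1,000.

$603,000

Tail multiplier: φ(z)/(1−α) = 0.069954 / 0.031 = 2.257.
ES = −(0.125%) + 3.62% × 2.257 = 8.045%.
On $7,500,000: 0.08045 × $7,500,000 = $603,375.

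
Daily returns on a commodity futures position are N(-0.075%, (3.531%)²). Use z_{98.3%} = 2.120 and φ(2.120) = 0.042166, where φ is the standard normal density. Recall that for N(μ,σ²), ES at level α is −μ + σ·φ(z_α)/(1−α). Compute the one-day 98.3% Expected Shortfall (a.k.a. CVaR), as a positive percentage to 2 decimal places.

Tail multiplier: φ(z)/(1−α) = 0.042166 / 0.017 = 2.480.
ES = −(-0.075%) + 3.531% × 2.480 = 8.832%.

8.83%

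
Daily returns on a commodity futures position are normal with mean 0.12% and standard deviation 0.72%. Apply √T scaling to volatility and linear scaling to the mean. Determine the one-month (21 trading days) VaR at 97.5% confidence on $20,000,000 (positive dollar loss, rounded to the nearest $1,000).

At 97.5%, z = 1.960.
σ_{21d} = 0.72% × √21 = 3.299%; μ_{21d} = 21 × 0.12% = 2.520%.
VaR = −(2.520%) + 1.960 × 3.299% = 3.946%.
On $20,000,000: 0.03946 × $20,000,000 = $789,200.

$789,000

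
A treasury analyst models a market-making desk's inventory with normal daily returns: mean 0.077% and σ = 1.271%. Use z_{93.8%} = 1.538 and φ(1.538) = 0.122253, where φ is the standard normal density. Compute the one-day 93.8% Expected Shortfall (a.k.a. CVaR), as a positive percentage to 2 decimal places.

Tail multiplier: φ(z)/(1−α) = 0.122253 / 0.062 = 1.972.
ES = −(0.077%) + 1.271% × 1.972 = 2.429%.

2.43%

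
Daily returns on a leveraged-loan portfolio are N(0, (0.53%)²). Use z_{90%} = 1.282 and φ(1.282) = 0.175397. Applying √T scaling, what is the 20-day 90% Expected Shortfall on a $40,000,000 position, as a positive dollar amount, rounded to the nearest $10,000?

σ_{20d} = 0.53% × √20 = 2.370%.
ES multiplier = φ(z)/(1−α) = 0.175397/0.1 = 1.754.
ES = 2.370% × 1.754 = 4.157%; on $40,000,000: $1,662,800.

$1,660,000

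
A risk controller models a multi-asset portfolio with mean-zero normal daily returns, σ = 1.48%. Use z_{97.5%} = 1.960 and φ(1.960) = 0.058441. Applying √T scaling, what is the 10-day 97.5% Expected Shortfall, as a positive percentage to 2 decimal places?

10.94%

σ_{10d} = 1.48% × √10 = 4.680%.
ES multiplier = φ(z)/(1−α) = 0.058441/0.025 = 2.338.
ES = 4.680% × 2.338 = 10.942%.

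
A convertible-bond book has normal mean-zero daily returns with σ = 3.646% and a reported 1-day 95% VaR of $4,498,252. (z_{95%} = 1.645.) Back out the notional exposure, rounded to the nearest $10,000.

VaR as a fraction of value: z·σ = 1.645 × 3.646% = 5.99767%.
Position = $4,498,252 / 0.0599767 = $74,999,992.

$75,000,000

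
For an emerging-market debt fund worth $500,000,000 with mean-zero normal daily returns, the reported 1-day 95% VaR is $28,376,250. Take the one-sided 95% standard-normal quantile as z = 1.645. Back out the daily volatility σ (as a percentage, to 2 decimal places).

3.45%

VaR as a fraction: $28,376,250 / $500,000,000 = 5.675%.
σ = VaR / z = 5.675% / 1.645 = 3.450%.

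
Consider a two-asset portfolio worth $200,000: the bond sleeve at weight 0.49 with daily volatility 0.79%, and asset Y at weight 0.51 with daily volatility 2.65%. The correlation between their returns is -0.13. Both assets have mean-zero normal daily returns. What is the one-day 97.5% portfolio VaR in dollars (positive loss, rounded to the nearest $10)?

$5,320

σ_p² = 0.49²·0.79² + 0.51²·2.65² + 2·-0.13·0.49·0.51·0.79·2.65 = 1.8404 (%²).
σ_p = √1.8404 = 1.357%.
At 97.5%, z = 1.960.
VaR = 1.960 × 1.357% = 2.660%; on $200,000 that is $5,320.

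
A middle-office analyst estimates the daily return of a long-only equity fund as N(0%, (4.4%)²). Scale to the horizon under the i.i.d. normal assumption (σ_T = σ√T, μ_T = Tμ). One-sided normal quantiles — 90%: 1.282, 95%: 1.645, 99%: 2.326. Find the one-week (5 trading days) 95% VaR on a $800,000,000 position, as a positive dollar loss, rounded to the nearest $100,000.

$129,500,000

σ_{5d} = 4.4% × √5 = 9.839%.
VaR = 1.645 × 9.839% = 16.185%.
On $800,000,000: 0.16185 × $800,000,000 = $129,480,000.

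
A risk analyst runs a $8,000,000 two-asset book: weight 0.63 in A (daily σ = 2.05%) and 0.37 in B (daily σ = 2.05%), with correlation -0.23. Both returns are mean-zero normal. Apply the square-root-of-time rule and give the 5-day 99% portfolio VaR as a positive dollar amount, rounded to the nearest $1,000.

σ_p = √(0.63²·2.05² + 0.37²·2.05² + 2·-0.23·0.63·0.37·2.05·2.05) = 1.339%.
σ_{5d} = 1.339% × √5 = 2.994%.
z(99%) = 2.326.
VaR = 2.326 × 2.994% = 6.964%; on $8,000,000 that is $557,120.

$557,000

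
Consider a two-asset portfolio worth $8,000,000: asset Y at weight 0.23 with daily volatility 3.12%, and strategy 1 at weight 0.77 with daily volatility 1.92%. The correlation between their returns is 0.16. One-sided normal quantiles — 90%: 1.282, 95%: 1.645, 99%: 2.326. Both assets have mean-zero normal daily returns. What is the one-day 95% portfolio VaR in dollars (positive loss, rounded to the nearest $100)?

$229,500

σ_p² = 0.23²·3.12² + 0.77²·1.92² + 2·0.16·0.23·0.77·3.12·1.92 = 3.0401 (%²).
σ_p = √3.0401 = 1.744%.
VaR = 1.645 × 1.744% = 2.869%; on $8,000,000 that is $229,520.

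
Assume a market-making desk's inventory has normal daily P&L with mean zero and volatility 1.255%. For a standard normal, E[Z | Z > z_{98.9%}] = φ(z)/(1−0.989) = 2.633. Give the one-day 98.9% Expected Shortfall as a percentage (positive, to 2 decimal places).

ES = 1.255% × 2.633 = 3.304%.

3.30%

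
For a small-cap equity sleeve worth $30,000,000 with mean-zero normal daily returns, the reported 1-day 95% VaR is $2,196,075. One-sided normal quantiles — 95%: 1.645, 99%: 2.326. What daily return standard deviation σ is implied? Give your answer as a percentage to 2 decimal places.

4.45%

VaR as a fraction: $2,196,075 / $30,000,000 = 7.320%.
σ = VaR / z = 7.320% / 1.645 = 4.450%.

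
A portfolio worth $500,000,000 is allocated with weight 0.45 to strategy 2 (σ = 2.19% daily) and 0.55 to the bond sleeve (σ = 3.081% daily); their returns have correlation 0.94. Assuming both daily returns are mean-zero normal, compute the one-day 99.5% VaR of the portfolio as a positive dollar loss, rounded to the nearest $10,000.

σ_p² = 0.45²·2.19² + 0.55²·3.081² + 2·0.94·0.45·0.55·2.19·3.081 = 6.9823 (%²).
σ_p = √6.9823 = 2.642%.
At 99.5%, z = 2.576.
VaR = 2.576 × 2.642% = 6.806%; on $500,000,000 that is $34,030,000.

$34,030,000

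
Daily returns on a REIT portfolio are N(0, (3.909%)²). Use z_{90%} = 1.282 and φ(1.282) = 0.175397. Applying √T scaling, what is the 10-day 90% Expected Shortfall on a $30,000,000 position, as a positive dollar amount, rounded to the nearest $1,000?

$6,504,000

σ_{10d} = 3.909% × √10 = 12.361%.
ES multiplier = φ(z)/(1−α) = 0.175397/0.1 = 1.754.
ES = 12.361% × 1.754 = 21.681%; on $30,000,000: $6,504,300.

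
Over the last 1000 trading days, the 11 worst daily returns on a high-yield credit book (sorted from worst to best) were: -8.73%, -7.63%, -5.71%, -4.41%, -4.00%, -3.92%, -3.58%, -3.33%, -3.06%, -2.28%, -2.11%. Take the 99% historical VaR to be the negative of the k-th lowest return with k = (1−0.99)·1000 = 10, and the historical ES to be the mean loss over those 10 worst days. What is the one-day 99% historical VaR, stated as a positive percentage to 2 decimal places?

2.28%

k = 10; the 10th lowest return is -2.28%, so VaR = 2.28%.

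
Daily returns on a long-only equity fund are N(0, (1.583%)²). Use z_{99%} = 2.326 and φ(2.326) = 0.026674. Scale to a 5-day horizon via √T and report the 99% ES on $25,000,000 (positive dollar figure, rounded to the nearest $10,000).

σ_{5d} = 1.583% × √5 = 3.540%.
ES multiplier = φ(z)/(1−α) = 0.026674/0.01 = 2.667.
ES = 3.540% × 2.667 = 9.441%; on $25,000,000: $2,360,250.

$2,360,000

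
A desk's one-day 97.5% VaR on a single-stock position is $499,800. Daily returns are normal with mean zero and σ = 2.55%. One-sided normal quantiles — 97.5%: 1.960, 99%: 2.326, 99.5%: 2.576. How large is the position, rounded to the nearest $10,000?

$10,000,000

VaR as a fraction of value: z·σ = 1.960 × 2.55% = 4.998%.
Position = $499,800 / 0.04998 = $10,000,000.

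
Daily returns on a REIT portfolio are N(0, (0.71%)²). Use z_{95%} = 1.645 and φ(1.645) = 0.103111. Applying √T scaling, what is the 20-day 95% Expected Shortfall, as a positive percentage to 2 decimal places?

σ_{20d} = 0.71% × √20 = 3.175%.
ES multiplier = φ(z)/(1−α) = 0.103111/0.05 = 2.062.
ES = 3.175% × 2.062 = 6.547%.

6.55%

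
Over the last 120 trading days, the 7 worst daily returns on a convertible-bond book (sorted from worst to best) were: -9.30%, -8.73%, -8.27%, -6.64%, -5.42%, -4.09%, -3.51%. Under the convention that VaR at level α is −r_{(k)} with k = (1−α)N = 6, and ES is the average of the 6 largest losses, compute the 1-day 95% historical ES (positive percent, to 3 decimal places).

7.075%

The 6 worst returns sum to -42.45%.
ES = −(-42.45%) / 6 = 7.075%.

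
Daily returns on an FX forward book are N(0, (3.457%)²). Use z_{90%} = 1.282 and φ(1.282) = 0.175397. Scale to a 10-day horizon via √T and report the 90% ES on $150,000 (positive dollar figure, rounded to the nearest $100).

$28,800

σ_{10d} = 3.457% × √10 = 10.932%.
ES multiplier = φ(z)/(1−α) = 0.175397/0.1 = 1.754.
ES = 10.932% × 1.754 = 19.175%; on $150,000: $28,762.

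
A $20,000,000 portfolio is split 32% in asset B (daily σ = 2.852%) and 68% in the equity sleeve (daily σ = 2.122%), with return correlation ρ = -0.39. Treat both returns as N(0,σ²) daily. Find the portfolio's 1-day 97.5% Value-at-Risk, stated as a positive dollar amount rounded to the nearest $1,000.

$539,000

σ_p² = 0.32²·2.852² + 0.68²·2.122² + 2·-0.39·0.32·0.68·2.852·2.122 = 1.8879 (%²).
σ_p = √1.8879 = 1.374%.
At 97.5%, z = 1.960.
VaR = 1.960 × 1.374% = 2.693%; on $20,000,000 that is $538,600.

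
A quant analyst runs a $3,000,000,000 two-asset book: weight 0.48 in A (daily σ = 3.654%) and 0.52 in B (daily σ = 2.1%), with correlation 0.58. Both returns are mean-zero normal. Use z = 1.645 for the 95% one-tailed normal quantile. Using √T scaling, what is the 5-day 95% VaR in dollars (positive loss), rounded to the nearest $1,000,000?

$281,000,000

σ_p = √(0.48²·3.654² + 0.52²·2.1² + 2·0.58·0.48·0.52·3.654·2.1) = 2.548%.
σ_{5d} = 2.548% × √5 = 5.698%.
VaR = 1.645 × 5.698% = 9.373%; on $3,000,000,000 that is $281,190,000.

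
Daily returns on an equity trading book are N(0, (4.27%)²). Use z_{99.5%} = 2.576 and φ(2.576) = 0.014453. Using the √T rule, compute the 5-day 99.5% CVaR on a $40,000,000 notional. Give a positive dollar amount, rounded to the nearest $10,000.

$11,040,000

σ_{5d} = 4.27% × √5 = 9.548%.
ES multiplier = φ(z)/(1−α) = 0.014453/0.005 = 2.891.
ES = 9.548% × 2.891 = 27.603%; on $40,000,000: $11,041,200.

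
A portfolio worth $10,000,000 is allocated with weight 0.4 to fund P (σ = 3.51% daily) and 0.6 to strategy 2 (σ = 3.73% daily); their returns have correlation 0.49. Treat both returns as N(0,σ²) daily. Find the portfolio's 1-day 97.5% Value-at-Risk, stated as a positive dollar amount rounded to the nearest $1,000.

σ_p² = 0.4²·3.51² + 0.6²·3.73² + 2·0.49·0.4·0.6·3.51·3.73 = 10.0592 (%²).
σ_p = √10.0592 = 3.172%.
At 97.5%, z = 1.960.
VaR = 1.960 × 3.172% = 6.217%; on $10,000,000 that is $621,700.

$622,000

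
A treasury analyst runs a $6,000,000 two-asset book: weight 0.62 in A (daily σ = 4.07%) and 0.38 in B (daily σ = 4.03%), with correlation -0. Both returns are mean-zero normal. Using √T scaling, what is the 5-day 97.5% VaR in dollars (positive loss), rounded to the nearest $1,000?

$776,000

σ_p = √(0.62²·4.07² + 0.38²·4.03² + 2·-0·0.62·0.38·4.07·4.03) = 2.952%.
σ_{5d} = 2.952% × √5 = 6.601%.
z(97.5%) = 1.960.
VaR = 1.960 × 6.601% = 12.938%; on $6,000,000 that is $776,280.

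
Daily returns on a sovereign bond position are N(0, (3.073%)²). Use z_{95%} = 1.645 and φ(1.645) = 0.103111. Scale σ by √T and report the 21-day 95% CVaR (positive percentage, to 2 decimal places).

29.04%

σ_{21d} = 3.073% × √21 = 14.082%.
ES multiplier = φ(z)/(1−α) = 0.103111/0.05 = 2.062.
ES = 14.082% × 2.062 = 29.037%.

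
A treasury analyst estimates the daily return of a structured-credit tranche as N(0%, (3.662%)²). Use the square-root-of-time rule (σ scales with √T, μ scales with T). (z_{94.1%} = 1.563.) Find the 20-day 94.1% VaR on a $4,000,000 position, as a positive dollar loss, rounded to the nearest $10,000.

$1,020,000

σ_{20d} = 3.662% × √20 = 16.377%.
VaR = 1.563 × 16.377% = 25.597%.
On $4,000,000: 0.25597 × $4,000,000 = $1,023,880.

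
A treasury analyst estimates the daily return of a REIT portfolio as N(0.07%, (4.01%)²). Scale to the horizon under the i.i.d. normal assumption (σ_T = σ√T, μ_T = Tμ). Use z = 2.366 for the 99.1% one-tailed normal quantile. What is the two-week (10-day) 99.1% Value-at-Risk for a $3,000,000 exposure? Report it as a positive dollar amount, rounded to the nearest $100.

$879,100

σ_{10d} = 4.01% × √10 = 12.681%; μ_{10d} = 10 × 0.07% = 0.700%.
VaR = −(0.700%) + 2.366 × 12.681% = 29.303%.
On $3,000,000: 0.29303 × $3,000,000 = $879,090.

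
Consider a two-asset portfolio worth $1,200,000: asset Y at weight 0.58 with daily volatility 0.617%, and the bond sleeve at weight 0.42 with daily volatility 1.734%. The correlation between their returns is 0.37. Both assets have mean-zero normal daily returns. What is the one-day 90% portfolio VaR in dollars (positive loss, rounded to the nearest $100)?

$14,200

σ_p² = 0.58²·0.617² + 0.42²·1.734² + 2·0.37·0.58·0.42·0.617·1.734 = 0.8513 (%²).
σ_p = √0.8513 = 0.923%.
At 90%, z = 1.282.
VaR = 1.282 × 0.923% = 1.183%; on $1,200,000 that is $14,196.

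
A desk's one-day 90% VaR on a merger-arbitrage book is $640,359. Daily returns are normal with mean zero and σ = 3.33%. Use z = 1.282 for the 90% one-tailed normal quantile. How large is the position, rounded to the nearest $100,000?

VaR as a fraction of value: z·σ = 1.282 × 3.33% = 4.26906%.
Position = $640,359 / 0.0426906 = $15,000,000.

$15,000,000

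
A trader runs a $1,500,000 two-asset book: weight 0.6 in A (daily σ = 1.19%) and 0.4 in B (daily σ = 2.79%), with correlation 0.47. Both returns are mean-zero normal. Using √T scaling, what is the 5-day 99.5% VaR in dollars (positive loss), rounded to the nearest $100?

σ_p = √(0.6²·1.19² + 0.4²·2.79² + 2·0.47·0.6·0.4·1.19·2.79) = 1.582%.
σ_{5d} = 1.582% × √5 = 3.537%.
z(99.5%) = 2.576.
VaR = 2.576 × 3.537% = 9.111%; on $1,500,000 that is $136,665.

$136,700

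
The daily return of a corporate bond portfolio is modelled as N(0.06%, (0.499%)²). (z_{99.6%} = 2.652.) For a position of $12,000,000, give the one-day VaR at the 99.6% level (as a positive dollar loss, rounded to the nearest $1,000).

$152,000

VaR = −μ + z·σ = −(0.06%) + 2.652 × 0.499% = 1.263%.
On $12,000,000: 0.01263 × $12,000,000 = $151,560.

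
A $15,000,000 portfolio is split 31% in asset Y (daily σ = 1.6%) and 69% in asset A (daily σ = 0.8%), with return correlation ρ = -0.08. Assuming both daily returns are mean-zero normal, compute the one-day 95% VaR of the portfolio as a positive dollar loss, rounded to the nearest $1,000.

σ_p² = 0.31²·1.6² + 0.69²·0.8² + 2·-0.08·0.31·0.69·1.6·0.8 = 0.5069 (%²).
σ_p = √0.5069 = 0.712%.
At 95%, z = 1.645.
VaR = 1.645 × 0.712% = 1.171%; on $15,000,000 that is $175,650.

$176,000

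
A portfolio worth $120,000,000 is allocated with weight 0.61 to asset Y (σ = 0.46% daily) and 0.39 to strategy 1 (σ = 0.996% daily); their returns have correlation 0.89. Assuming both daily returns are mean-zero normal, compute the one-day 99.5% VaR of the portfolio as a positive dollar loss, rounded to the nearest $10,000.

σ_p² = 0.61²·0.46² + 0.39²·0.996² + 2·0.89·0.61·0.39·0.46·0.996 = 0.4236 (%²).
σ_p = √0.4236 = 0.651%.
At 99.5%, z = 2.576.
VaR = 2.576 × 0.651% = 1.677%; on $120,000,000 that is $2,012,400.

$2,010,000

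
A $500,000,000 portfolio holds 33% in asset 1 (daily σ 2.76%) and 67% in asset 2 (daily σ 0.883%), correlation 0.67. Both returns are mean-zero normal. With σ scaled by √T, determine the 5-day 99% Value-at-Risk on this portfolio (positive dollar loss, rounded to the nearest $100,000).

$35,900,000

σ_p = √(0.33²·2.76² + 0.67²·0.883² + 2·0.67·0.33·0.67·2.76·0.883) = 1.379%.
σ_{5d} = 1.379% × √5 = 3.084%.
z(99%) = 2.326.
VaR = 2.326 × 3.084% = 7.173%; on $500,000,000 that is $35,865,000.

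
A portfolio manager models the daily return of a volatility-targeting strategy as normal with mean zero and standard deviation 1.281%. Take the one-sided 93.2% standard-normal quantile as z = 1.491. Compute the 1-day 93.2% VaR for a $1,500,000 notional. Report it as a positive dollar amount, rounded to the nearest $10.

VaR = z·σ = 1.491 × 1.281% = 1.910%.
On $1,500,000: 0.01910 × $1,500,000 = $28,650.

$28,650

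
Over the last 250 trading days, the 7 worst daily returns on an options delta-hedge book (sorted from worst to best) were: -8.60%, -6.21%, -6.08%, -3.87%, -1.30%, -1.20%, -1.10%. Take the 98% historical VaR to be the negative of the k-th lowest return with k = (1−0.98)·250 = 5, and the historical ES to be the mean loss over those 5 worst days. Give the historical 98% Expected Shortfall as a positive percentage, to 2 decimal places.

5.21%

The 5 worst returns sum to -26.06%.
ES = −(-26.06%) / 5 = 5.212% ≈ 5.21%.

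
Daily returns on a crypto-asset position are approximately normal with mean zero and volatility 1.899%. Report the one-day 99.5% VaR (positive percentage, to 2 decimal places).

At 99.5% one-sided, z = 2.576.
VaR = z·σ = 2.576 × 1.899% = 4.892%.

4.89%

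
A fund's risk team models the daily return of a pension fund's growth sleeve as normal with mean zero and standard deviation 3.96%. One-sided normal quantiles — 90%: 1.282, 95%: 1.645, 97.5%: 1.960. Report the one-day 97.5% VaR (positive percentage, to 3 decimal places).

VaR = z·σ = 1.960 × 3.96% = 7.762%.

7.762%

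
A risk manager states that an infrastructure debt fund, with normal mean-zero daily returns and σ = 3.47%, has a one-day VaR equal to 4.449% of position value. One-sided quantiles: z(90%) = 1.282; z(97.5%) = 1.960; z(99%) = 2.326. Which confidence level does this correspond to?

Implied z = VaR/σ = 4.449 / 3.47 = 1.282.
This matches z(90%) = 1.282.

90%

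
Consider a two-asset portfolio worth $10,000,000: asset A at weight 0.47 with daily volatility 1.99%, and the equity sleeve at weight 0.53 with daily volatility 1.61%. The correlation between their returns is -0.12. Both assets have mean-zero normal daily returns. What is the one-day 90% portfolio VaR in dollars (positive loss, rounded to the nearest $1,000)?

$152,000

σ_p² = 0.47²·1.99² + 0.53²·1.61² + 2·-0.12·0.47·0.53·1.99·1.61 = 1.4114 (%²).
σ_p = √1.4114 = 1.188%.
At 90%, z = 1.282.
VaR = 1.282 × 1.188% = 1.523%; on $10,000,000 that is $152,300.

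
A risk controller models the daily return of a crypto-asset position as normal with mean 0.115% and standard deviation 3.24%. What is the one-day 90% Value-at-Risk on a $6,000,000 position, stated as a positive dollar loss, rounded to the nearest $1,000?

At 90% one-sided, z = 1.282.
VaR = −μ + z·σ = −(0.115%) + 1.282 × 3.24% = 4.039%.
On $6,000,000: 0.04039 × $6,000,000 = $242,340.

$242,000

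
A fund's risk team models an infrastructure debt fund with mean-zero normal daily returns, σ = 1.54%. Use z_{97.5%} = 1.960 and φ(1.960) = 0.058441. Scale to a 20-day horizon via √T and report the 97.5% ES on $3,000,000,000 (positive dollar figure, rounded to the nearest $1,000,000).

σ_{20d} = 1.54% × √20 = 6.887%.
ES multiplier = φ(z)/(1−α) = 0.058441/0.025 = 2.338.
ES = 6.887% × 2.338 = 16.102%; on $3,000,000,000: $483,060,000.

$483,000,000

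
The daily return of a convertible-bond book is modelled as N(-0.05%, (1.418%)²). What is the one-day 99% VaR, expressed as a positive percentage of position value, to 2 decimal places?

3.35%

At 99% one-sided, z = 2.326.
VaR = −μ + z·σ = −(-0.05%) + 2.326 × 1.418% = 3.348%.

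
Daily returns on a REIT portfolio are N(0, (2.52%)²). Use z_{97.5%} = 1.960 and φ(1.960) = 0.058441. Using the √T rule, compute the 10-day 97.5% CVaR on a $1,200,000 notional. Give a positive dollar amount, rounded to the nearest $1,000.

σ_{10d} = 2.52% × √10 = 7.969%.
ES multiplier = φ(z)/(1−α) = 0.058441/0.025 = 2.338.
ES = 7.969% × 2.338 = 18.632%; on $1,200,000: $223,584.

$224,000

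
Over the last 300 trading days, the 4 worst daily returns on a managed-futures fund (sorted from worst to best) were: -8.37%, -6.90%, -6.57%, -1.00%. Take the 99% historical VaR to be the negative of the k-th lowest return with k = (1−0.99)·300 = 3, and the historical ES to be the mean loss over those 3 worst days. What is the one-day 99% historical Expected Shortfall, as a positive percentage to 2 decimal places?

7.28%

The 3 worst returns sum to -21.84%.
ES = −(-21.84%) / 3 = 7.28%.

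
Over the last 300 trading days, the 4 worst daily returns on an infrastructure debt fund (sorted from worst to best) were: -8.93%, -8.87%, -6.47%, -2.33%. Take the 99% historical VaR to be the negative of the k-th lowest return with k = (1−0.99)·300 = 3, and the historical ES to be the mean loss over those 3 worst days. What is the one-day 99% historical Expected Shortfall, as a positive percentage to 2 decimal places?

The 3 worst returns sum to -24.27%.
ES = −(-24.27%) / 3 = 8.09%.

8.09%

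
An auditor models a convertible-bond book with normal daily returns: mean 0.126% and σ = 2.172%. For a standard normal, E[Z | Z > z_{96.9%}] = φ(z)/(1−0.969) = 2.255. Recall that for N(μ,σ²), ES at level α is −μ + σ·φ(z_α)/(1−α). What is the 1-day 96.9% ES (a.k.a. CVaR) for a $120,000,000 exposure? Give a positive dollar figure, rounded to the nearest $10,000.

$5,730,000

ES = −(0.126%) + 2.172% × 2.255 = 4.772%.
On $120,000,000: 0.04772 × $120,000,000 = $5,726,400.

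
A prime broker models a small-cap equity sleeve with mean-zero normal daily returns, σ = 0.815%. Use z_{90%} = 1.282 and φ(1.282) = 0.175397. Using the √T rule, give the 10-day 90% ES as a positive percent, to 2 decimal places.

σ_{10d} = 0.815% × √10 = 2.577%.
ES multiplier = φ(z)/(1−α) = 0.175397/0.1 = 1.754.
ES = 2.577% × 1.754 = 4.520%.

4.52%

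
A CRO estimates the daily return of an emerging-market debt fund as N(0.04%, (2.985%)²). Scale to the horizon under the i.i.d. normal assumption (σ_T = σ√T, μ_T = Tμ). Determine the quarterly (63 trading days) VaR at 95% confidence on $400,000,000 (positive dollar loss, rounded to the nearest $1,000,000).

$146,000,000

At 95%, z = 1.645.
σ_{63d} = 2.985% × √63 = 23.693%; μ_{63d} = 63 × 0.04% = 2.520%.
VaR = −(2.520%) + 1.645 × 23.693% = 36.455%.
On $400,000,000: 0.36455 × $400,000,000 = $145,820,000.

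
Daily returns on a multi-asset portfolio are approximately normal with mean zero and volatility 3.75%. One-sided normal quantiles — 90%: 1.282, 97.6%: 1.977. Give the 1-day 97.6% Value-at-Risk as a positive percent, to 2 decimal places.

7.41%

VaR = z·σ = 1.977 × 3.75% = 7.414%.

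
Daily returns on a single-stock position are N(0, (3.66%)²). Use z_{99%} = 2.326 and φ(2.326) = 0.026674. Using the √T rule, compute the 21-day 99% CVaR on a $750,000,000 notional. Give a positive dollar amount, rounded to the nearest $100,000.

$335,500,000

σ_{21d} = 3.66% × √21 = 16.772%.
ES multiplier = φ(z)/(1−α) = 0.026674/0.01 = 2.667.
ES = 16.772% × 2.667 = 44.731%; on $750,000,000: $335,482,500.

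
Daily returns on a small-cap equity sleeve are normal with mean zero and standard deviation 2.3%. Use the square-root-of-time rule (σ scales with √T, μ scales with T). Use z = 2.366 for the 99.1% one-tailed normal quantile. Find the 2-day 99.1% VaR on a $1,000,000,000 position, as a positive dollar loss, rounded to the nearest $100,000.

$77,000,000

σ_{2d} = 2.3% × √2 = 3.253%.
VaR = 2.366 × 3.253% = 7.697%.
On $1,000,000,000: 0.07697 × $1,000,000,000 = $76,970,000.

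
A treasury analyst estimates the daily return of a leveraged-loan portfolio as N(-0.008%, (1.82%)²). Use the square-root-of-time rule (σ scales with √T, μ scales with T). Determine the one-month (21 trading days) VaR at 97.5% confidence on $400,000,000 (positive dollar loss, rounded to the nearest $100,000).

At 97.5%, z = 1.960.
σ_{21d} = 1.82% × √21 = 8.340%; μ_{21d} = 21 × -0.008% = -0.168%.
VaR = −(-0.168%) + 1.960 × 8.340% = 16.514%.
On $400,000,000: 0.16514 × $400,000,000 = $66,056,000.

$66,100,000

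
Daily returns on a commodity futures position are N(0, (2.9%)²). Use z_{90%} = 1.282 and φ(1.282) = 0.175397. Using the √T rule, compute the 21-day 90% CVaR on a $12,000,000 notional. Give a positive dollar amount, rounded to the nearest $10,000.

σ_{21d} = 2.9% × √21 = 13.289%.
ES multiplier = φ(z)/(1−α) = 0.175397/0.1 = 1.754.
ES = 13.289% × 1.754 = 23.309%; on $12,000,000: $2,797,080.

$2,800,000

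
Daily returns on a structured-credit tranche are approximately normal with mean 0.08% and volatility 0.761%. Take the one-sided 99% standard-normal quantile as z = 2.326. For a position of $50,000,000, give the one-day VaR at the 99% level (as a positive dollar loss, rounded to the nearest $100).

VaR = −μ + z·σ = −(0.08%) + 2.326 × 0.761% = 1.690%.
On $50,000,000: 0.01690 × $50,000,000 = $845,000.

$845,000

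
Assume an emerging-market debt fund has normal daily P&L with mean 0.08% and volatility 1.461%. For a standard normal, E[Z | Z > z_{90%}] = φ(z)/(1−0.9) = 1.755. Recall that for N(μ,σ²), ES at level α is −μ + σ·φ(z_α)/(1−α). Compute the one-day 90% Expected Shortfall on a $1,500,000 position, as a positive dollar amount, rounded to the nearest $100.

$37,300

ES = −(0.08%) + 1.461% × 1.755 = 2.484%.
On $1,500,000: 0.02484 × $1,500,000 = $37,260.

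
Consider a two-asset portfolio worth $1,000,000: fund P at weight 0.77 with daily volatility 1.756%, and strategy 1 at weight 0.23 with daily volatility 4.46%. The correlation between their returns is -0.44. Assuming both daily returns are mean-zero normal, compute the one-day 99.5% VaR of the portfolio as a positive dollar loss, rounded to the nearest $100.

σ_p² = 0.77²·1.756² + 0.23²·4.46² + 2·-0.44·0.77·0.23·1.756·4.46 = 1.6599 (%²).
σ_p = √1.6599 = 1.288%.
At 99.5%, z = 2.576.
VaR = 2.576 × 1.288% = 3.318%; on $1,000,000 that is $33,180.

$33,200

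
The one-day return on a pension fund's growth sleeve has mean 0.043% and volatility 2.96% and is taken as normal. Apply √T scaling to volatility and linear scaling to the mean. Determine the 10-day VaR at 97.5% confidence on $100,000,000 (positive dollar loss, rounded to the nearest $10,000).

$17,920,000

At 97.5%, z = 1.960.
σ_{10d} = 2.96% × √10 = 9.360%; μ_{10d} = 10 × 0.043% = 0.430%.
VaR = −(0.430%) + 1.960 × 9.360% = 17.916%.
On $100,000,000: 0.17916 × $100,000,000 = $17,916,000.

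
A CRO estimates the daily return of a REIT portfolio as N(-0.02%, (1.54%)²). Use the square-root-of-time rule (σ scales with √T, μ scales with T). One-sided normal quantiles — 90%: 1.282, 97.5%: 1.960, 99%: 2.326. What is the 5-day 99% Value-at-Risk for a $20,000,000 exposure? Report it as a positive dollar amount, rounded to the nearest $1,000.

σ_{5d} = 1.54% × √5 = 3.444%; μ_{5d} = 5 × -0.02% = -0.100%.
VaR = −(-0.100%) + 2.326 × 3.444% = 8.111%.
On $20,000,000: 0.08111 × $20,000,000 = $1,622,200.

$1,622,000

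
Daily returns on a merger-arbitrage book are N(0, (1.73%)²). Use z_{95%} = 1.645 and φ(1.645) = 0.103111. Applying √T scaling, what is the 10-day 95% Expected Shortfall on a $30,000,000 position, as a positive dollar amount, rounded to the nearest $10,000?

$3,380,000

σ_{10d} = 1.73% × √10 = 5.471%.
ES multiplier = φ(z)/(1−α) = 0.103111/0.05 = 2.062.
ES = 5.471% × 2.062 = 11.281%; on $30,000,000: $3,384,300.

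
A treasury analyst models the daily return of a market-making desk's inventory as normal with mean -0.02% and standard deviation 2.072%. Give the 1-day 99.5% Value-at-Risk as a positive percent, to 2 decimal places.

5.36%

At 99.5% one-sided, z = 2.576.
VaR = −μ + z·σ = −(-0.02%) + 2.576 × 2.072% = 5.357%.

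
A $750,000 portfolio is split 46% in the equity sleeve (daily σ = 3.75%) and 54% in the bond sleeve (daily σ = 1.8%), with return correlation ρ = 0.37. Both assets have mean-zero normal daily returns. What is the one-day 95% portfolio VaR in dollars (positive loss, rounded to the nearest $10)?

$28,030

σ_p² = 0.46²·3.75² + 0.54²·1.8² + 2·0.37·0.46·0.54·3.75·1.8 = 5.1612 (%²).
σ_p = √5.1612 = 2.272%.
At 95%, z = 1.645.
VaR = 1.645 × 2.272% = 3.737%; on $750,000 that is $28,028.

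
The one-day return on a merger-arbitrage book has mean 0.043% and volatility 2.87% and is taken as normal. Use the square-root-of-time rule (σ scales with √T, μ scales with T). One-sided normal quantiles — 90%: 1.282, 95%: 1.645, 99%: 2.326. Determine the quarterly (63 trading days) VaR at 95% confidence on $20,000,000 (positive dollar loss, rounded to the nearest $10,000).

σ_{63d} = 2.87% × √63 = 22.780%; μ_{63d} = 63 × 0.043% = 2.709%.
VaR = −(2.709%) + 1.645 × 22.780% = 34.764%.
On $20,000,000: 0.34764 × $20,000,000 = $6,952,800.

$6,950,000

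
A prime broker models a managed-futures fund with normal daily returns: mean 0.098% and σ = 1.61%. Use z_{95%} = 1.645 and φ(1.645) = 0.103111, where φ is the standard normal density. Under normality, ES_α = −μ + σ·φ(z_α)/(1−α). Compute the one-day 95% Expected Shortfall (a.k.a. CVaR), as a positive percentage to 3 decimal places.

Tail multiplier: φ(z)/(1−α) = 0.103111 / 0.05 = 2.062.
ES = −(0.098%) + 1.61% × 2.062 = 3.222%.

3.222%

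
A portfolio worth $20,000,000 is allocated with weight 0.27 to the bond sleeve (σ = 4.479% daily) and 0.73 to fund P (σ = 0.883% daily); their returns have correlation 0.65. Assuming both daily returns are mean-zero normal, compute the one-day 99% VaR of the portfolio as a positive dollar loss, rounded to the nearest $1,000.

σ_p² = 0.27²·4.479² + 0.73²·0.883² + 2·0.65·0.27·0.73·4.479·0.883 = 2.8914 (%²).
σ_p = √2.8914 = 1.700%.
At 99%, z = 2.326.
VaR = 2.326 × 1.700% = 3.954%; on $20,000,000 that is $790,800.

$791,000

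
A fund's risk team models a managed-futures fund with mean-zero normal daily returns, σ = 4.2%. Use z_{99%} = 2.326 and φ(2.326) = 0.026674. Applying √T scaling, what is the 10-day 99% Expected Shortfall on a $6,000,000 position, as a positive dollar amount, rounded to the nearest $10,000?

σ_{10d} = 4.2% × √10 = 13.282%.
ES multiplier = φ(z)/(1−α) = 0.026674/0.01 = 2.667.
ES = 13.282% × 2.667 = 35.423%; on $6,000,000: $2,125,380.

$2,130,000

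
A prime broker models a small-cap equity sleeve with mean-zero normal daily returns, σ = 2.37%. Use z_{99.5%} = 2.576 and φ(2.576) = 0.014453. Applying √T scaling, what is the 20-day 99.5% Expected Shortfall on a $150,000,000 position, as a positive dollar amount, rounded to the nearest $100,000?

σ_{20d} = 2.37% × √20 = 10.599%.
ES multiplier = φ(z)/(1−α) = 0.014453/0.005 = 2.891.
ES = 10.599% × 2.891 = 30.642%; on $150,000,000: $45,963,000.

$46,000,000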